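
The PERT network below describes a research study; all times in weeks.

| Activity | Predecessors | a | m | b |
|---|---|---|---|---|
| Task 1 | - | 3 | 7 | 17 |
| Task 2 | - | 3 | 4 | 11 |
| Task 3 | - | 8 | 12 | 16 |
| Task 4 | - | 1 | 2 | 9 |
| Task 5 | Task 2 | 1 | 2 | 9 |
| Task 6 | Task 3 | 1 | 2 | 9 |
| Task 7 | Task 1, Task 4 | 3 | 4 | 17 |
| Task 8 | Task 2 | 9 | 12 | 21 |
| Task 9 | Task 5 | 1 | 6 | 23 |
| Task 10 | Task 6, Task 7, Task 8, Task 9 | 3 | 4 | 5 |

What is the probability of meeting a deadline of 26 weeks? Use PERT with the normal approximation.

te_Task 1 = (3 + 4·7 + 17)/6 = 48/6 = 8; σ²_Task 1 = ((17−3)/6)² = 5.444
te_Task 2 = (3 + 4·4 + 11)/6 = 30/6 = 5; σ²_Task 2 = ((11−3)/6)² = 1.778
te_Task 3 = (8 + 4·12 + 16)/6 = 72/6 = 12; σ²_Task 3 = ((16−8)/6)² = 1.778
te_Task 4 = (1 + 4·2 + 9)/6 = 18/6 = 3; σ²_Task 4 = ((9−1)/6)² = 1.778
te_Task 5 = (1 + 4·2 + 9)/6 = 18/6 = 3; σ²_Task 5 = ((9−1)/6)² = 1.778
te_Task 6 = (1 + 4·2 + 9)/6 = 18/6 = 3; σ²_Task 6 = ((9−1)/6)² = 1.778
te_Task 7 = (3 + 4·4 + 17)/6 = 36/6 = 6; σ²_Task 7 = ((17−3)/6)² = 5.444
te_Task 8 = (9 + 4·12 + 21)/6 = 78/6 = 13; σ²_Task 8 = ((21−9)/6)² = 4.000
te_Task 9 = (1 + 4·6 + 23)/6 = 48/6 = 8; σ²_Task 9 = ((23−1)/6)² = 13.444
te_Task 10 = (3 + 4·4 + 5)/6 = 24/6 = 4; σ²_Task 10 = ((5−3)/6)² = 0.111

Forward pass:
ES_Task 1 = 0; EF_Task 1 = 8
ES_Task 2 = 0; EF_Task 2 = 5
ES_Task 3 = 0; EF_Task 3 = 12
ES_Task 4 = 0; EF_Task 4 = 3
ES_Task 5 = 5; EF_Task 5 = 5+3 = 8
ES_Task 6 = 12; EF_Task 6 = 12+3 = 15
ES_Task 7 = max(EF_Task 1=8, EF_Task 4=3) = 8; EF_Task 7 = 8+6 = 14
ES_Task 8 = 5; EF_Task 8 = 5+13 = 18
ES_Task 9 = 8; EF_Task 9 = 8+8 = 16
ES_Task 10 = max(EF_Task 6=15, EF_Task 7=14, EF_Task 8=18, EF_Task 9=16) = 18; EF_Task 10 = 18+4 = 22
Expected project duration μ = 22 weeks. Critical path: Task 2 → Task 8 → Task 10.

Variance along critical path = 1.778 + 4.000 + 0.111 = 5.889; σ = √5.889 = 2.427 weeks.
Z = (26 − 22) / 2.427 = 1.648
P(T ≤ 26) = Φ(1.648) ≈ 0.950

0.950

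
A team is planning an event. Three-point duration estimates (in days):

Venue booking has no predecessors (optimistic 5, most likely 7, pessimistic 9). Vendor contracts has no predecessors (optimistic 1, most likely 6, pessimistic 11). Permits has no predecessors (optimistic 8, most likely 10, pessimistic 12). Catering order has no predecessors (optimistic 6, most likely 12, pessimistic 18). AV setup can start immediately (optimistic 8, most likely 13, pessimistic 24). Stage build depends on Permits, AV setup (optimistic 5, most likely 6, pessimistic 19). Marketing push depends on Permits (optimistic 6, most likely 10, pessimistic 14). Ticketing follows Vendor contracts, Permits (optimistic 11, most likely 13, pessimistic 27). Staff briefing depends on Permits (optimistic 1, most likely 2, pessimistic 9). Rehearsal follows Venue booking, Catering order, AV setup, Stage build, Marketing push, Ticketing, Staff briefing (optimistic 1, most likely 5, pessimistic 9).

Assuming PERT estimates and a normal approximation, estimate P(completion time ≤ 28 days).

te_Venue booking = (5 + 4·7 + 9)/6 = 42/6 = 7; σ²_Venue booking = ((9−5)/6)² = 0.444
te_Vendor contracts = (1 + 4·6 + 11)/6 = 36/6 = 6; σ²_Vendor contracts = ((11−1)/6)² = 2.778
te_Permits = (8 + 4·10 + 12)/6 = 60/6 = 10; σ²_Permits = ((12−8)/6)² = 0.444
te_Catering order = (6 + 4·12 + 18)/6 = 72/6 = 12; σ²_Catering order = ((18−6)/6)² = 4.000
te_AV setup = (8 + 4·13 + 24)/6 = 84/6 = 14; σ²_AV setup = ((24−8)/6)² = 7.111
te_Stage build = (5 + 4·6 + 19)/6 = 48/6 = 8; σ²_Stage build = ((19−5)/6)² = 5.444
te_Marketing push = (6 + 4·10 + 14)/6 = 60/6 = 10; σ²_Marketing push = ((14−6)/6)² = 1.778
te_Ticketing = (11 + 4·13 + 27)/6 = 90/6 = 15; σ²_Ticketing = ((27−11)/6)² = 7.111
te_Staff briefing = (1 + 4·2 + 9)/6 = 18/6 = 3; σ²_Staff briefing = ((9−1)/6)² = 1.778
te_Rehearsal = (1 + 4·5 + 9)/6 = 30/6 = 5; σ²_Rehearsal = ((9−1)/6)² = 1.778

Forward pass:
ES_Venue booking = 0; EF_Venue booking = 7
ES_Vendor contracts = 0; EF_Vendor contracts = 6
ES_Permits = 0; EF_Permits = 10
ES_Catering order = 0; EF_Catering order = 12
ES_AV setup = 0; EF_AV setup = 14
ES_Stage build = max(EF_Permits=10, EF_AV setup=14) = 14; EF_Stage build = 14+8 = 22
ES_Marketing push = 10; EF_Marketing push = 10+10 = 20
ES_Ticketing = max(EF_Vendor contracts=6, EF_Permits=10) = 10; EF_Ticketing = 10+15 = 25
ES_Staff briefing = 10; EF_Staff briefing = 10+3 = 13
ES_Rehearsal = max(EF_Venue booking=7, EF_Catering order=12, EF_AV setup=14, EF_Stage build=22, EF_Marketing push=20, EF_Ticketing=25, EF_Staff briefing=13) = 25; EF_Rehearsal = 25+5 = 30
Expected project duration μ = 30 days. Critical path: Permits → Ticketing → Rehearsal.

Variance along critical path = 0.444 + 7.111 + 1.778 = 9.333; σ = √9.333 = 3.055 days.
Z = (28 − 30) / 3.055 = -0.655
P(T ≤ 28) = Φ(-0.655) ≈ 0.256

0.256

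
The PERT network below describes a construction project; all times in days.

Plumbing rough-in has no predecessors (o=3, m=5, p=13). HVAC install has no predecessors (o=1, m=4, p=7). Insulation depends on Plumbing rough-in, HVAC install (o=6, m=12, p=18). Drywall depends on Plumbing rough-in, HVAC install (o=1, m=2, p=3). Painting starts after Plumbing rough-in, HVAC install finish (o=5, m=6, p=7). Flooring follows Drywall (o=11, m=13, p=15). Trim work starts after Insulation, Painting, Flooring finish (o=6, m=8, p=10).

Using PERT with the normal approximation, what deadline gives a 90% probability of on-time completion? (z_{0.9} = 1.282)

te_Plumbing rough-in = (3 + 4·5 + 13)/6 = 36/6 = 6; σ²_Plumbing rough-in = ((13−3)/6)² = 2.778
te_HVAC install = (1 + 4·4 + 7)/6 = 24/6 = 4; σ²_HVAC install = ((7−1)/6)² = 1.000
te_Insulation = (6 + 4·12 + 18)/6 = 72/6 = 12; σ²_Insulation = ((18−6)/6)² = 4.000
te_Drywall = (1 + 4·2 + 3)/6 = 12/6 = 2; σ²_Drywall = ((3−1)/6)² = 0.111
te_Painting = (5 + 4·6 + 7)/6 = 36/6 = 6; σ²_Painting = ((7−5)/6)² = 0.111
te_Flooring = (11 + 4·13 + 15)/6 = 78/6 = 13; σ²_Flooring = ((15−11)/6)² = 0.444
te_Trim work = (6 + 4·8 + 10)/6 = 48/6 = 8; σ²_Trim work = ((10−6)/6)² = 0.444

Forward pass:
ES_Plumbing rough-in = 0; EF_Plumbing rough-in = 6
ES_HVAC install = 0; EF_HVAC install = 4
ES_Insulation = max(EF_Plumbing rough-in=6, EF_HVAC install=4) = 6; EF_Insulation = 6+12 = 18
ES_Drywall = max(EF_Plumbing rough-in=6, EF_HVAC install=4) = 6; EF_Drywall = 6+2 = 8
ES_Painting = max(EF_Plumbing rough-in=6, EF_HVAC install=4) = 6; EF_Painting = 6+6 = 12
ES_Flooring = 8; EF_Flooring = 8+13 = 21
ES_Trim work = max(EF_Insulation=18, EF_Painting=12, EF_Flooring=21) = 21; EF_Trim work = 21+8 = 29
Expected project duration μ = 29 days. Critical path: Plumbing rough-in → Drywall → Flooring → Trim work.

Variance along critical path = 2.778 + 0.111 + 0.444 + 0.444 = 3.778; σ = 1.944 days.
D = μ + z·σ = 29 + 1.282·1.944 = 31.5 days

31.5 days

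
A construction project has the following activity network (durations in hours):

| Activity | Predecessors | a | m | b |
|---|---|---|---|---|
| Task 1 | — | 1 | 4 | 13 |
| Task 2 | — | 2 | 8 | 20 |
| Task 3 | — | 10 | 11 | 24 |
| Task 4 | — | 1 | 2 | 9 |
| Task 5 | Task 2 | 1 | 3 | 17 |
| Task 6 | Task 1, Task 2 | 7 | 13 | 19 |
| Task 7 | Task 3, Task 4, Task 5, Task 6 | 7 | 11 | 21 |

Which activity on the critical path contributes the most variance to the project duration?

Task 2

te_Task 1 = (1 + 4·4 + 13)/6 = 30/6 = 5; σ²_Task 1 = ((13−1)/6)² = 4.000
te_Task 2 = (2 + 4·8 + 20)/6 = 54/6 = 9; σ²_Task 2 = ((20−2)/6)² = 9.000
te_Task 3 = (10 + 4·11 + 24)/6 = 78/6 = 13; σ²_Task 3 = ((24−10)/6)² = 5.444
te_Task 4 = (1 + 4·2 + 9)/6 = 18/6 = 3; σ²_Task 4 = ((9−1)/6)² = 1.778
te_Task 5 = (1 + 4·3 + 17)/6 = 30/6 = 5; σ²_Task 5 = ((17−1)/6)² = 7.111
te_Task 6 = (7 + 4·13 + 19)/6 = 78/6 = 13; σ²_Task 6 = ((19−7)/6)² = 4.000
te_Task 7 = (7 + 4·11 + 21)/6 = 72/6 = 12; σ²_Task 7 = ((21−7)/6)² = 5.444

Forward pass:
ES_Task 1 = 0; EF_Task 1 = 5
ES_Task 2 = 0; EF_Task 2 = 9
ES_Task 3 = 0; EF_Task 3 = 13
ES_Task 4 = 0; EF_Task 4 = 3
ES_Task 5 = 9; EF_Task 5 = 9+5 = 14
ES_Task 6 = max(EF_Task 1=5, EF_Task 2=9) = 9; EF_Task 6 = 9+13 = 22
ES_Task 7 = max(EF_Task 3=13, EF_Task 4=3, EF_Task 5=14, EF_Task 6=22) = 22; EF_Task 7 = 22+12 = 34
Expected project duration μ = 34 hours. Critical path: Task 2 → Task 6 → Task 7.

Variances on critical path: σ²_Task 2=9.000, σ²_Task 6=4.000, σ²_Task 7=5.444.
Largest is σ²_Task 2 = 9.000.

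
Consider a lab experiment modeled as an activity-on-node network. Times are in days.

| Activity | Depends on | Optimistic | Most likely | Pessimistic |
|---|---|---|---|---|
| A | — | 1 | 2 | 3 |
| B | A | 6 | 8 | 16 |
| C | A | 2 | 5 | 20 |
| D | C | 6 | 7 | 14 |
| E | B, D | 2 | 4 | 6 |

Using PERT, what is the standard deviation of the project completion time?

te_A = (1 + 4·2 + 3)/6 = 12/6 = 2; σ²_A = ((3−1)/6)² = 0.111
te_B = (6 + 4·8 + 16)/6 = 54/6 = 9; σ²_B = ((16−6)/6)² = 2.778
te_C = (2 + 4·5 + 20)/6 = 42/6 = 7; σ²_C = ((20−2)/6)² = 9.000
te_D = (6 + 4·7 + 14)/6 = 48/6 = 8; σ²_D = ((14−6)/6)² = 1.778
te_E = (2 + 4·4 + 6)/6 = 24/6 = 4; σ²_E = ((6−2)/6)² = 0.444

Forward pass:
ES_A = 0; EF_A = 2
ES_B = 2; EF_B = 2+9 = 11
ES_C = 2; EF_C = 2+7 = 9
ES_D = 9; EF_D = 9+8 = 17
ES_E = max(EF_B=11, EF_D=17) = 17; EF_E = 17+4 = 21
Expected project duration μ = 21 days. Critical path: A → C → D → E.

Variance along critical path = 0.111 + 9.000 + 1.778 + 0.444 = 11.333
σ = √11.333 = 3.367 days

3.37 days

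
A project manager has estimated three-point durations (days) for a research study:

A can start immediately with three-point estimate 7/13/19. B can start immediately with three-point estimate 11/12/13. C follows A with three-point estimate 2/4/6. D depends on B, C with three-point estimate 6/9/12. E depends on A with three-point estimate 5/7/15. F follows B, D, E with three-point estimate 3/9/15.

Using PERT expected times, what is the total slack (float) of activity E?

te_A = (7 + 4·13 + 19)/6 = 78/6 = 13
te_B = (11 + 4·12 + 13)/6 = 72/6 = 12
te_C = (2 + 4·4 + 6)/6 = 24/6 = 4
te_D = (6 + 4·9 + 12)/6 = 54/6 = 9
te_E = (5 + 4·7 + 15)/6 = 48/6 = 8
te_F = (3 + 4·9 + 15)/6 = 54/6 = 9

Forward pass:
ES_A = 0; EF_A = 13
ES_B = 0; EF_B = 12
ES_C = 13; EF_C = 13+4 = 17
ES_D = max(EF_B=12, EF_C=17) = 17; EF_D = 17+9 = 26
ES_E = 13; EF_E = 13+8 = 21
ES_F = max(EF_B=12, EF_D=26, EF_E=21) = 26; EF_F = 26+9 = 35
Expected project duration μ = 35 days. Critical path: A → C → D → F.

Backward pass:
LF_F = 35; LS_F = 35−9 = 26
LF_E = LS_F = 26; LS_E = 26−8 = 18
LF_D = LS_F = 26; LS_D = 26−9 = 17
LF_C = LS_D = 17; LS_C = 17−4 = 13
LF_B = min(LS_D=17, LS_F=26) = 17; LS_B = 17−12 = 5
LF_A = min(LS_C=13, LS_E=18) = 13; LS_A = 13−13 = 0
Slack_E = LS_E − ES_E = 18 − 13 = 5

5 days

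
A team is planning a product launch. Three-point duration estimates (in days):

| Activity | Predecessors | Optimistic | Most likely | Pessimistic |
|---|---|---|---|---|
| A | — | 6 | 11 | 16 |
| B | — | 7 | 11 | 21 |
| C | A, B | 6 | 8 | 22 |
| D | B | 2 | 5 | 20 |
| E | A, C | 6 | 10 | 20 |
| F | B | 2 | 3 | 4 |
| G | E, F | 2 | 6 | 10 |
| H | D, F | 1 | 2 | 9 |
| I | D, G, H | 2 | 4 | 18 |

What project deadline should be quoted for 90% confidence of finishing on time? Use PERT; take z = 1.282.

te_A = (6 + 4·11 + 16)/6 = 66/6 = 11; σ²_A = ((16−6)/6)² = 2.778
te_B = (7 + 4·11 + 21)/6 = 72/6 = 12; σ²_B = ((21−7)/6)² = 5.444
te_C = (6 + 4·8 + 22)/6 = 60/6 = 10; σ²_C = ((22−6)/6)² = 7.111
te_D = (2 + 4·5 + 20)/6 = 42/6 = 7; σ²_D = ((20−2)/6)² = 9.000
te_E = (6 + 4·10 + 20)/6 = 66/6 = 11; σ²_E = ((20−6)/6)² = 5.444
te_F = (2 + 4·3 + 4)/6 = 18/6 = 3; σ²_F = ((4−2)/6)² = 0.111
te_G = (2 + 4·6 + 10)/6 = 36/6 = 6; σ²_G = ((10−2)/6)² = 1.778
te_H = (1 + 4·2 + 9)/6 = 18/6 = 3; σ²_H = ((9−1)/6)² = 1.778
te_I = (2 + 4·4 + 18)/6 = 36/6 = 6; σ²_I = ((18−2)/6)² = 7.111

Forward pass:
ES_A = 0; EF_A = 11
ES_B = 0; EF_B = 12
ES_C = max(EF_A=11, EF_B=12) = 12; EF_C = 12+10 = 22
ES_D = 12; EF_D = 12+7 = 19
ES_E = max(EF_A=11, EF_C=22) = 22; EF_E = 22+11 = 33
ES_F = 12; EF_F = 12+3 = 15
ES_G = max(EF_E=33, EF_F=15) = 33; EF_G = 33+6 = 39
ES_H = max(EF_D=19, EF_F=15) = 19; EF_H = 19+3 = 22
ES_I = max(EF_D=19, EF_G=39, EF_H=22) = 39; EF_I = 39+6 = 45
Expected project duration μ = 45 days. Critical path: B → C → E → G → I.

Variance along critical path = 5.444 + 7.111 + 5.444 + 1.778 + 7.111 = 26.889; σ = 5.185 days.
D = μ + z·σ = 45 + 1.282·5.185 = 51.6 days

51.6 days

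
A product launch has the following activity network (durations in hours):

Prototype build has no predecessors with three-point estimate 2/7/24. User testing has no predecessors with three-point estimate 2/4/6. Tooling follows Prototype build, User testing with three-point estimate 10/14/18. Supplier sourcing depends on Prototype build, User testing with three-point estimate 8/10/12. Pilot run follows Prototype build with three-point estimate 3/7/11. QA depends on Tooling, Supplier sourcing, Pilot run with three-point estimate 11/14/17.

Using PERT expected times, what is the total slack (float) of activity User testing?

5 hours

te_Prototype build = (2 + 4·7 + 24)/6 = 54/6 = 9
te_User testing = (2 + 4·4 + 6)/6 = 24/6 = 4
te_Tooling = (10 + 4·14 + 18)/6 = 84/6 = 14
te_Supplier sourcing = (8 + 4·10 + 12)/6 = 60/6 = 10
te_Pilot run = (3 + 4·7 + 11)/6 = 42/6 = 7
te_QA = (11 + 4·14 + 17)/6 = 84/6 = 14

Forward pass:
ES_Prototype build = 0; EF_Prototype build = 9
ES_User testing = 0; EF_User testing = 4
ES_Tooling = max(EF_Prototype build=9, EF_User testing=4) = 9; EF_Tooling = 9+14 = 23
ES_Supplier sourcing = max(EF_Prototype build=9, EF_User testing=4) = 9; EF_Supplier sourcing = 9+10 = 19
ES_Pilot run = 9; EF_Pilot run = 9+7 = 16
ES_QA = max(EF_Tooling=23, EF_Supplier sourcing=19, EF_Pilot run=16) = 23; EF_QA = 23+14 = 37
Expected project duration μ = 37 hours. Critical path: Prototype build → Tooling → QA.

Backward pass:
LF_QA = 37; LS_QA = 37−14 = 23
LF_Pilot run = LS_QA = 23; LS_Pilot run = 23−7 = 16
LF_Supplier sourcing = LS_QA = 23; LS_Supplier sourcing = 23−10 = 13
LF_Tooling = LS_QA = 23; LS_Tooling = 23−14 = 9
LF_User testing = min(LS_Tooling=9, LS_Supplier sourcing=13) = 9; LS_User testing = 9−4 = 5
LF_Prototype build = min(LS_Tooling=9, LS_Supplier sourcing=13, LS_Pilot run=16) = 9; LS_Prototype build = 9−9 = 0
Slack_User testing = LS_User testing − ES_User testing = 5 − 0 = 5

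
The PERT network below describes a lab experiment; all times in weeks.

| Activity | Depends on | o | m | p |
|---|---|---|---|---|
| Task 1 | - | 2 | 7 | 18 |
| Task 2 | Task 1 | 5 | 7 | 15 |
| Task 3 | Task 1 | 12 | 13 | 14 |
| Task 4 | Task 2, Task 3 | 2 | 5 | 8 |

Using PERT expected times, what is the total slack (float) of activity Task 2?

5 weeks

te_Task 1 = (2 + 4·7 + 18)/6 = 48/6 = 8
te_Task 2 = (5 + 4·7 + 15)/6 = 48/6 = 8
te_Task 3 = (12 + 4·13 + 14)/6 = 78/6 = 13
te_Task 4 = (2 + 4·5 + 8)/6 = 30/6 = 5

Forward pass:
ES_Task 1 = 0; EF_Task 1 = 8
ES_Task 2 = 8; EF_Task 2 = 8+8 = 16
ES_Task 3 = 8; EF_Task 3 = 8+13 = 21
ES_Task 4 = max(EF_Task 2=16, EF_Task 3=21) = 21; EF_Task 4 = 21+5 = 26
Expected project duration μ = 26 weeks. Critical path: Task 1 → Task 3 → Task 4.

Backward pass:
LF_Task 4 = 26; LS_Task 4 = 26−5 = 21
LF_Task 3 = LS_Task 4 = 21; LS_Task 3 = 21−13 = 8
LF_Task 2 = LS_Task 4 = 21; LS_Task 2 = 21−8 = 13
LF_Task 1 = min(LS_Task 2=13, LS_Task 3=8) = 8; LS_Task 1 = 8−8 = 0
Slack_Task 2 = LS_Task 2 − ES_Task 2 = 13 − 8 = 5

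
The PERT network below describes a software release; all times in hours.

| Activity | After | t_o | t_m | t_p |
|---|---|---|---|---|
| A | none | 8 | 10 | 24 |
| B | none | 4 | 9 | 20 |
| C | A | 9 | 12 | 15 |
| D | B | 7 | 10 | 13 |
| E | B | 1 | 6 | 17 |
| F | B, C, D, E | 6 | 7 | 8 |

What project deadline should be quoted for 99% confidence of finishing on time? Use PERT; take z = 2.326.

37.7 hours

te_A = (8 + 4·10 + 24)/6 = 72/6 = 12; σ²_A = ((24−8)/6)² = 7.111
te_B = (4 + 4·9 + 20)/6 = 60/6 = 10; σ²_B = ((20−4)/6)² = 7.111
te_C = (9 + 4·12 + 15)/6 = 72/6 = 12; σ²_C = ((15−9)/6)² = 1.000
te_D = (7 + 4·10 + 13)/6 = 60/6 = 10; σ²_D = ((13−7)/6)² = 1.000
te_E = (1 + 4·6 + 17)/6 = 42/6 = 7; σ²_E = ((17−1)/6)² = 7.111
te_F = (6 + 4·7 + 8)/6 = 42/6 = 7; σ²_F = ((8−6)/6)² = 0.111

Forward pass:
ES_A = 0; EF_A = 12
ES_B = 0; EF_B = 10
ES_C = 12; EF_C = 12+12 = 24
ES_D = 10; EF_D = 10+10 = 20
ES_E = 10; EF_E = 10+7 = 17
ES_F = max(EF_B=10, EF_C=24, EF_D=20, EF_E=17) = 24; EF_F = 24+7 = 31
Expected project duration μ = 31 hours. Critical path: A → C → F.

Variance along critical path = 7.111 + 1.000 + 0.111 = 8.222; σ = 2.867 hours.
D = μ + z·σ = 31 + 2.326·2.867 = 37.7 hours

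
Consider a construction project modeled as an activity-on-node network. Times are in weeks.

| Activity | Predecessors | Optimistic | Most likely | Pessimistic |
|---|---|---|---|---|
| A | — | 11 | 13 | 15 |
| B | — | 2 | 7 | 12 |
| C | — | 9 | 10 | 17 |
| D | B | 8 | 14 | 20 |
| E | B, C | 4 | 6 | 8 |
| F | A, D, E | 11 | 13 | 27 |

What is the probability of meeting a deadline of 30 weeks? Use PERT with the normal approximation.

0.054

te_A = (11 + 4·13 + 15)/6 = 78/6 = 13; σ²_A = ((15−11)/6)² = 0.444
te_B = (2 + 4·7 + 12)/6 = 42/6 = 7; σ²_B = ((12−2)/6)² = 2.778
te_C = (9 + 4·10 + 17)/6 = 66/6 = 11; σ²_C = ((17−9)/6)² = 1.778
te_D = (8 + 4·14 + 20)/6 = 84/6 = 14; σ²_D = ((20−8)/6)² = 4.000
te_E = (4 + 4·6 + 8)/6 = 36/6 = 6; σ²_E = ((8−4)/6)² = 0.444
te_F = (11 + 4·13 + 27)/6 = 90/6 = 15; σ²_F = ((27−11)/6)² = 7.111

Forward pass:
ES_A = 0; EF_A = 13
ES_B = 0; EF_B = 7
ES_C = 0; EF_C = 11
ES_D = 7; EF_D = 7+14 = 21
ES_E = max(EF_B=7, EF_C=11) = 11; EF_E = 11+6 = 17
ES_F = max(EF_A=13, EF_D=21, EF_E=17) = 21; EF_F = 21+15 = 36
Expected project duration μ = 36 weeks. Critical path: B → D → F.

Variance along critical path = 2.778 + 4.000 + 7.111 = 13.889; σ = √13.889 = 3.727 weeks.
Z = (30 − 36) / 3.727 = -1.610
P(T ≤ 30) = Φ(-1.610) ≈ 0.054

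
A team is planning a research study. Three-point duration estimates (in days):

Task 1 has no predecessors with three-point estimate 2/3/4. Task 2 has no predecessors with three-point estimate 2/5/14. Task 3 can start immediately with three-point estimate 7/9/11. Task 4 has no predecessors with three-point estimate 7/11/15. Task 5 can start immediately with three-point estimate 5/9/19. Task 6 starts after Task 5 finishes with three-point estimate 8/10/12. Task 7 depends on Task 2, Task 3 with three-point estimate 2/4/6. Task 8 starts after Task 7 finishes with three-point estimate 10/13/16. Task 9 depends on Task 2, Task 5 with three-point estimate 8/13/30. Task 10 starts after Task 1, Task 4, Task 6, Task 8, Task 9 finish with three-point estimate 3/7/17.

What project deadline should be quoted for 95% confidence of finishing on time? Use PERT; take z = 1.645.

te_Task 1 = (2 + 4·3 + 4)/6 = 18/6 = 3; σ²_Task 1 = ((4−2)/6)² = 0.111
te_Task 2 = (2 + 4·5 + 14)/6 = 36/6 = 6; σ²_Task 2 = ((14−2)/6)² = 4.000
te_Task 3 = (7 + 4·9 + 11)/6 = 54/6 = 9; σ²_Task 3 = ((11−7)/6)² = 0.444
te_Task 4 = (7 + 4·11 + 15)/6 = 66/6 = 11; σ²_Task 4 = ((15−7)/6)² = 1.778
te_Task 5 = (5 + 4·9 + 19)/6 = 60/6 = 10; σ²_Task 5 = ((19−5)/6)² = 5.444
te_Task 6 = (8 + 4·10 + 12)/6 = 60/6 = 10; σ²_Task 6 = ((12−8)/6)² = 0.444
te_Task 7 = (2 + 4·4 + 6)/6 = 24/6 = 4; σ²_Task 7 = ((6−2)/6)² = 0.444
te_Task 8 = (10 + 4·13 + 16)/6 = 78/6 = 13; σ²_Task 8 = ((16−10)/6)² = 1.000
te_Task 9 = (8 + 4·13 + 30)/6 = 90/6 = 15; σ²_Task 9 = ((30−8)/6)² = 13.444
te_Task 10 = (3 + 4·7 + 17)/6 = 48/6 = 8; σ²_Task 10 = ((17−3)/6)² = 5.444

Forward pass:
ES_Task 1 = 0; EF_Task 1 = 3
ES_Task 2 = 0; EF_Task 2 = 6
ES_Task 3 = 0; EF_Task 3 = 9
ES_Task 4 = 0; EF_Task 4 = 11
ES_Task 5 = 0; EF_Task 5 = 10
ES_Task 6 = 10; EF_Task 6 = 10+10 = 20
ES_Task 7 = max(EF_Task 2=6, EF_Task 3=9) = 9; EF_Task 7 = 9+4 = 13
ES_Task 8 = 13; EF_Task 8 = 13+13 = 26
ES_Task 9 = max(EF_Task 2=6, EF_Task 5=10) = 10; EF_Task 9 = 10+15 = 25
ES_Task 10 = max(EF_Task 1=3, EF_Task 4=11, EF_Task 6=20, EF_Task 8=26, EF_Task 9=25) = 26; EF_Task 10 = 26+8 = 34
Expected project duration μ = 34 days. Critical path: Task 3 → Task 7 → Task 8 → Task 10.

Variance along critical path = 0.444 + 0.444 + 1.000 + 5.444 = 7.333; σ = 2.708 days.
D = μ + z·σ = 34 + 1.645·2.708 = 38.5 days

38.5 days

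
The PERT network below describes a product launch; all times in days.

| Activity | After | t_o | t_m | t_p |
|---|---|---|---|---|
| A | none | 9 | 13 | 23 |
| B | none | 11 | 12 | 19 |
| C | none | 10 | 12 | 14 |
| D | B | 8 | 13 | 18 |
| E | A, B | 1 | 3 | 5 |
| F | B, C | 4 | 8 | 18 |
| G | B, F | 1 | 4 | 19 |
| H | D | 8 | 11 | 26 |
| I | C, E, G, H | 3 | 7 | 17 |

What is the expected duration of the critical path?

47 days

te_A = (9 + 4·13 + 23)/6 = 84/6 = 14
te_B = (11 + 4·12 + 19)/6 = 78/6 = 13
te_C = (10 + 4·12 + 14)/6 = 72/6 = 12
te_D = (8 + 4·13 + 18)/6 = 78/6 = 13
te_E = (1 + 4·3 + 5)/6 = 18/6 = 3
te_F = (4 + 4·8 + 18)/6 = 54/6 = 9
te_G = (1 + 4·4 + 19)/6 = 36/6 = 6
te_H = (8 + 4·11 + 26)/6 = 78/6 = 13
te_I = (3 + 4·7 + 17)/6 = 48/6 = 8

Forward pass:
ES_A = 0; EF_A = 14
ES_B = 0; EF_B = 13
ES_C = 0; EF_C = 12
ES_D = 13; EF_D = 13+13 = 26
ES_E = max(EF_A=14, EF_B=13) = 14; EF_E = 14+3 = 17
ES_F = max(EF_B=13, EF_C=12) = 13; EF_F = 13+9 = 22
ES_G = max(EF_B=13, EF_F=22) = 22; EF_G = 22+6 = 28
ES_H = 26; EF_H = 26+13 = 39
ES_I = max(EF_C=12, EF_E=17, EF_G=28, EF_H=39) = 39; EF_I = 39+8 = 47
Expected project duration μ = 47 days. Critical path: B → D → H → I.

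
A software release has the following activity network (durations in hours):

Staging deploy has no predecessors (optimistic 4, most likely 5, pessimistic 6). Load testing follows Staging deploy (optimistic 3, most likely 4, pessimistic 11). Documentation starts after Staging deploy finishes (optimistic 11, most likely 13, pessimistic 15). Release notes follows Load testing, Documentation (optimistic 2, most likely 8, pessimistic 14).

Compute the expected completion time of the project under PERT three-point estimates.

te_Staging deploy = (4 + 4·5 + 6)/6 = 30/6 = 5
te_Load testing = (3 + 4·4 + 11)/6 = 30/6 = 5
te_Documentation = (11 + 4·13 + 15)/6 = 78/6 = 13
te_Release notes = (2 + 4·8 + 14)/6 = 48/6 = 8

Forward pass:
ES_Staging deploy = 0; EF_Staging deploy = 5
ES_Load testing = 5; EF_Load testing = 5+5 = 10
ES_Documentation = 5; EF_Documentation = 5+13 = 18
ES_Release notes = max(EF_Load testing=10, EF_Documentation=18) = 18; EF_Release notes = 18+8 = 26
Expected project duration μ = 26 hours. Critical path: Staging deploy → Documentation → Release notes.

26 hours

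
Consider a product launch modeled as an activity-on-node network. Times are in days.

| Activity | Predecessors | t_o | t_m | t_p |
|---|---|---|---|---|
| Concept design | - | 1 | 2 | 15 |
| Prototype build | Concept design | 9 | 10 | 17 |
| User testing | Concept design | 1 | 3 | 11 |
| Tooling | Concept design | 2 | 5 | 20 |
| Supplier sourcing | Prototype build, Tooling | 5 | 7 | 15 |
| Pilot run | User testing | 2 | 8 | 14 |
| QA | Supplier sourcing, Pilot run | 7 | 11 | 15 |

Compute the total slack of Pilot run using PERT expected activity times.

7 days

te_Concept design = (1 + 4·2 + 15)/6 = 24/6 = 4
te_Prototype build = (9 + 4·10 + 17)/6 = 66/6 = 11
te_User testing = (1 + 4·3 + 11)/6 = 24/6 = 4
te_Tooling = (2 + 4·5 + 20)/6 = 42/6 = 7
te_Supplier sourcing = (5 + 4·7 + 15)/6 = 48/6 = 8
te_Pilot run = (2 + 4·8 + 14)/6 = 48/6 = 8
te_QA = (7 + 4·11 + 15)/6 = 66/6 = 11

Forward pass:
ES_Concept design = 0; EF_Concept design = 4
ES_Prototype build = 4; EF_Prototype build = 4+11 = 15
ES_User testing = 4; EF_User testing = 4+4 = 8
ES_Tooling = 4; EF_Tooling = 4+7 = 11
ES_Supplier sourcing = max(EF_Prototype build=15, EF_Tooling=11) = 15; EF_Supplier sourcing = 15+8 = 23
ES_Pilot run = 8; EF_Pilot run = 8+8 = 16
ES_QA = max(EF_Supplier sourcing=23, EF_Pilot run=16) = 23; EF_QA = 23+11 = 34
Expected project duration μ = 34 days. Critical path: Concept design → Prototype build → Supplier sourcing → QA.

Backward pass:
LF_QA = 34; LS_QA = 34−11 = 23
LF_Pilot run = LS_QA = 23; LS_Pilot run = 23−8 = 15
LF_Supplier sourcing = LS_QA = 23; LS_Supplier sourcing = 23−8 = 15
LF_Tooling = LS_Supplier sourcing = 15; LS_Tooling = 15−7 = 8
LF_User testing = LS_Pilot run = 15; LS_User testing = 15−4 = 11
LF_Prototype build = LS_Supplier sourcing = 15; LS_Prototype build = 15−11 = 4
LF_Concept design = min(LS_Prototype build=4, LS_User testing=11, LS_Tooling=8) = 4; LS_Concept design = 4−4 = 0
Slack_Pilot run = LS_Pilot run − ES_Pilot run = 15 − 8 = 7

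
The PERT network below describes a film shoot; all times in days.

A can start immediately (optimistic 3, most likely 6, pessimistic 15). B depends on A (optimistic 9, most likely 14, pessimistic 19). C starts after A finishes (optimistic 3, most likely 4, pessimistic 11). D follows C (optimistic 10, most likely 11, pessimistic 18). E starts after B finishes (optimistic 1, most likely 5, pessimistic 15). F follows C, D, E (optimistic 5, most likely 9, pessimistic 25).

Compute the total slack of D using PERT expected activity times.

te_A = (3 + 4·6 + 15)/6 = 42/6 = 7
te_B = (9 + 4·14 + 19)/6 = 84/6 = 14
te_C = (3 + 4·4 + 11)/6 = 30/6 = 5
te_D = (10 + 4·11 + 18)/6 = 72/6 = 12
te_E = (1 + 4·5 + 15)/6 = 36/6 = 6
te_F = (5 + 4·9 + 25)/6 = 66/6 = 11

Forward pass:
ES_A = 0; EF_A = 7
ES_B = 7; EF_B = 7+14 = 21
ES_C = 7; EF_C = 7+5 = 12
ES_D = 12; EF_D = 12+12 = 24
ES_E = 21; EF_E = 21+6 = 27
ES_F = max(EF_C=12, EF_D=24, EF_E=27) = 27; EF_F = 27+11 = 38
Expected project duration μ = 38 days. Critical path: A → B → E → F.

Backward pass:
LF_F = 38; LS_F = 38−11 = 27
LF_E = LS_F = 27; LS_E = 27−6 = 21
LF_D = LS_F = 27; LS_D = 27−12 = 15
LF_C = min(LS_D=15, LS_F=27) = 15; LS_C = 15−5 = 10
LF_B = LS_E = 21; LS_B = 21−14 = 7
LF_A = min(LS_B=7, LS_C=10) = 7; LS_A = 7−7 = 0
Slack_D = LS_D − ES_D = 15 − 12 = 3

3 days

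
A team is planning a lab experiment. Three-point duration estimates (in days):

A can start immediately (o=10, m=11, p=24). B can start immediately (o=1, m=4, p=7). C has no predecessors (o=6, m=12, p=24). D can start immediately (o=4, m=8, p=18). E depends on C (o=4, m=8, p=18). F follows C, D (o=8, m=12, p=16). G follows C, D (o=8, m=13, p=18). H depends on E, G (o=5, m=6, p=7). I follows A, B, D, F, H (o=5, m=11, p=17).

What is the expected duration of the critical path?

43 days

te_A = (10 + 4·11 + 24)/6 = 78/6 = 13
te_B = (1 + 4·4 + 7)/6 = 24/6 = 4
te_C = (6 + 4·12 + 24)/6 = 78/6 = 13
te_D = (4 + 4·8 + 18)/6 = 54/6 = 9
te_E = (4 + 4·8 + 18)/6 = 54/6 = 9
te_F = (8 + 4·12 + 16)/6 = 72/6 = 12
te_G = (8 + 4·13 + 18)/6 = 78/6 = 13
te_H = (5 + 4·6 + 7)/6 = 36/6 = 6
te_I = (5 + 4·11 + 17)/6 = 66/6 = 11

Forward pass:
ES_A = 0; EF_A = 13
ES_B = 0; EF_B = 4
ES_C = 0; EF_C = 13
ES_D = 0; EF_D = 9
ES_E = 13; EF_E = 13+9 = 22
ES_F = max(EF_C=13, EF_D=9) = 13; EF_F = 13+12 = 25
ES_G = max(EF_C=13, EF_D=9) = 13; EF_G = 13+13 = 26
ES_H = max(EF_E=22, EF_G=26) = 26; EF_H = 26+6 = 32
ES_I = max(EF_A=13, EF_B=4, EF_D=9, EF_F=25, EF_H=32) = 32; EF_I = 32+11 = 43
Expected project duration μ = 43 days. Critical path: C → G → H → I.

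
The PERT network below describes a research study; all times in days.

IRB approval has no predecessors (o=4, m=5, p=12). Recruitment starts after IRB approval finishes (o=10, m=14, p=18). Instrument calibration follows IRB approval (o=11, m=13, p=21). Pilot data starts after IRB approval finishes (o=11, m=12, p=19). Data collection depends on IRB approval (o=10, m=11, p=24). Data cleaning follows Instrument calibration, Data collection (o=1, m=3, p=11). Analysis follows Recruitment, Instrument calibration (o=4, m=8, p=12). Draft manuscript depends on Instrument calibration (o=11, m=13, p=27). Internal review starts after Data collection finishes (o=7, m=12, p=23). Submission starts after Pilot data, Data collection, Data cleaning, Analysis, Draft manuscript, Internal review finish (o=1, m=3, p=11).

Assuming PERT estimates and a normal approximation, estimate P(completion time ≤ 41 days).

te_IRB approval = (4 + 4·5 + 12)/6 = 36/6 = 6; σ²_IRB approval = ((12−4)/6)² = 1.778
te_Recruitment = (10 + 4·14 + 18)/6 = 84/6 = 14; σ²_Recruitment = ((18−10)/6)² = 1.778
te_Instrument calibration = (11 + 4·13 + 21)/6 = 84/6 = 14; σ²_Instrument calibration = ((21−11)/6)² = 2.778
te_Pilot data = (11 + 4·12 + 19)/6 = 78/6 = 13; σ²_Pilot data = ((19−11)/6)² = 1.778
te_Data collection = (10 + 4·11 + 24)/6 = 78/6 = 13; σ²_Data collection = ((24−10)/6)² = 5.444
te_Data cleaning = (1 + 4·3 + 11)/6 = 24/6 = 4; σ²_Data cleaning = ((11−1)/6)² = 2.778
te_Analysis = (4 + 4·8 + 12)/6 = 48/6 = 8; σ²_Analysis = ((12−4)/6)² = 1.778
te_Draft manuscript = (11 + 4·13 + 27)/6 = 90/6 = 15; σ²_Draft manuscript = ((27−11)/6)² = 7.111
te_Internal review = (7 + 4·12 + 23)/6 = 78/6 = 13; σ²_Internal review = ((23−7)/6)² = 7.111
te_Submission = (1 + 4·3 + 11)/6 = 24/6 = 4; σ²_Submission = ((11−1)/6)² = 2.778

Forward pass:
ES_IRB approval = 0; EF_IRB approval = 6
ES_Recruitment = 6; EF_Recruitment = 6+14 = 20
ES_Instrument calibration = 6; EF_Instrument calibration = 6+14 = 20
ES_Pilot data = 6; EF_Pilot data = 6+13 = 19
ES_Data collection = 6; EF_Data collection = 6+13 = 19
ES_Data cleaning = max(EF_Instrument calibration=20, EF_Data collection=19) = 20; EF_Data cleaning = 20+4 = 24
ES_Analysis = max(EF_Recruitment=20, EF_Instrument calibration=20) = 20; EF_Analysis = 20+8 = 28
ES_Draft manuscript = 20; EF_Draft manuscript = 20+15 = 35
ES_Internal review = 19; EF_Internal review = 19+13 = 32
ES_Submission = max(EF_Pilot data=19, EF_Data collection=19, EF_Data cleaning=24, EF_Analysis=28, EF_Draft manuscript=35, EF_Internal review=32) = 35; EF_Submission = 35+4 = 39
Expected project duration μ = 39 days. Critical path: IRB approval → Instrument calibration → Draft manuscript → Submission.

Variance along critical path = 1.778 + 2.778 + 7.111 + 2.778 = 14.444; σ = √14.444 = 3.801 days.
Z = (41 − 39) / 3.801 = 0.526
P(T ≤ 41) = Φ(0.526) ≈ 0.701

0.701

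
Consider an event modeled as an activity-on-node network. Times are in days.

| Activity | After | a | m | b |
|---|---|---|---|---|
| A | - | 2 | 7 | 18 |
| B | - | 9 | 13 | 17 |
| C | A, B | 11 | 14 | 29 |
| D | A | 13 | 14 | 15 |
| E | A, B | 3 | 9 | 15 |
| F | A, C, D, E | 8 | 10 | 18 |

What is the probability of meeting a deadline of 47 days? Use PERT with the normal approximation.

te_A = (2 + 4·7 + 18)/6 = 48/6 = 8; σ²_A = ((18−2)/6)² = 7.111
te_B = (9 + 4·13 + 17)/6 = 78/6 = 13; σ²_B = ((17−9)/6)² = 1.778
te_C = (11 + 4·14 + 29)/6 = 96/6 = 16; σ²_C = ((29−11)/6)² = 9.000
te_D = (13 + 4·14 + 15)/6 = 84/6 = 14; σ²_D = ((15−13)/6)² = 0.111
te_E = (3 + 4·9 + 15)/6 = 54/6 = 9; σ²_E = ((15−3)/6)² = 4.000
te_F = (8 + 4·10 + 18)/6 = 66/6 = 11; σ²_F = ((18−8)/6)² = 2.778

Forward pass:
ES_A = 0; EF_A = 8
ES_B = 0; EF_B = 13
ES_C = max(EF_A=8, EF_B=13) = 13; EF_C = 13+16 = 29
ES_D = 8; EF_D = 8+14 = 22
ES_E = max(EF_A=8, EF_B=13) = 13; EF_E = 13+9 = 22
ES_F = max(EF_A=8, EF_C=29, EF_D=22, EF_E=22) = 29; EF_F = 29+11 = 40
Expected project duration μ = 40 days. Critical path: B → C → F.

Variance along critical path = 1.778 + 9.000 + 2.778 = 13.556; σ = √13.556 = 3.682 days.
Z = (47 − 40) / 3.682 = 1.901
P(T ≤ 47) = Φ(1.901) ≈ 0.971

0.971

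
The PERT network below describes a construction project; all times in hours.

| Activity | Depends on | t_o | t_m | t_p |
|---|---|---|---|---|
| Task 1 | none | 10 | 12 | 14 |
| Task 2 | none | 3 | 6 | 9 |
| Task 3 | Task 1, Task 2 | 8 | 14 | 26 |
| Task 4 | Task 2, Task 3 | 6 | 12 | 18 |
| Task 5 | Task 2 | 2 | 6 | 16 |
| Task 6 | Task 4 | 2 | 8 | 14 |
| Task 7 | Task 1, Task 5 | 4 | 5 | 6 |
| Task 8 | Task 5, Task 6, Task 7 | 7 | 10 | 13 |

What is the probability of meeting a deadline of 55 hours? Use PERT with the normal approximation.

0.321

te_Task 1 = (10 + 4·12 + 14)/6 = 72/6 = 12; σ²_Task 1 = ((14−10)/6)² = 0.444
te_Task 2 = (3 + 4·6 + 9)/6 = 36/6 = 6; σ²_Task 2 = ((9−3)/6)² = 1.000
te_Task 3 = (8 + 4·14 + 26)/6 = 90/6 = 15; σ²_Task 3 = ((26−8)/6)² = 9.000
te_Task 4 = (6 + 4·12 + 18)/6 = 72/6 = 12; σ²_Task 4 = ((18−6)/6)² = 4.000
te_Task 5 = (2 + 4·6 + 16)/6 = 42/6 = 7; σ²_Task 5 = ((16−2)/6)² = 5.444
te_Task 6 = (2 + 4·8 + 14)/6 = 48/6 = 8; σ²_Task 6 = ((14−2)/6)² = 4.000
te_Task 7 = (4 + 4·5 + 6)/6 = 30/6 = 5; σ²_Task 7 = ((6−4)/6)² = 0.111
te_Task 8 = (7 + 4·10 + 13)/6 = 60/6 = 10; σ²_Task 8 = ((13−7)/6)² = 1.000

Forward pass:
ES_Task 1 = 0; EF_Task 1 = 12
ES_Task 2 = 0; EF_Task 2 = 6
ES_Task 3 = max(EF_Task 1=12, EF_Task 2=6) = 12; EF_Task 3 = 12+15 = 27
ES_Task 4 = max(EF_Task 2=6, EF_Task 3=27) = 27; EF_Task 4 = 27+12 = 39
ES_Task 5 = 6; EF_Task 5 = 6+7 = 13
ES_Task 6 = 39; EF_Task 6 = 39+8 = 47
ES_Task 7 = max(EF_Task 1=12, EF_Task 5=13) = 13; EF_Task 7 = 13+5 = 18
ES_Task 8 = max(EF_Task 5=13, EF_Task 6=47, EF_Task 7=18) = 47; EF_Task 8 = 47+10 = 57
Expected project duration μ = 57 hours. Critical path: Task 1 → Task 3 → Task 4 → Task 6 → Task 8.

Variance along critical path = 0.444 + 9.000 + 4.000 + 4.000 + 1.000 = 18.444; σ = √18.444 = 4.295 hours.
Z = (55 − 57) / 4.295 = -0.466
P(T ≤ 55) = Φ(-0.466) ≈ 0.321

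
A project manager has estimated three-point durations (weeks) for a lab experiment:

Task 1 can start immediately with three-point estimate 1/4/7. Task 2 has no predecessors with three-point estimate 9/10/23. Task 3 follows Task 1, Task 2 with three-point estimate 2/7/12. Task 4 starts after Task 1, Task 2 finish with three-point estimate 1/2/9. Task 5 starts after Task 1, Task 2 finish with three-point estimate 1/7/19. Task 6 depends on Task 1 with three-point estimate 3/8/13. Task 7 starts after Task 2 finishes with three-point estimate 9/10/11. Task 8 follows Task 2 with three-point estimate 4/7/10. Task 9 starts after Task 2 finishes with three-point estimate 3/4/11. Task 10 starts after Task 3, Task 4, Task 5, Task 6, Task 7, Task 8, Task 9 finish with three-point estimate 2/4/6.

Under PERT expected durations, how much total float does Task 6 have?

10 weeks

te_Task 1 = (1 + 4·4 + 7)/6 = 24/6 = 4
te_Task 2 = (9 + 4·10 + 23)/6 = 72/6 = 12
te_Task 3 = (2 + 4·7 + 12)/6 = 42/6 = 7
te_Task 4 = (1 + 4·2 + 9)/6 = 18/6 = 3
te_Task 5 = (1 + 4·7 + 19)/6 = 48/6 = 8
te_Task 6 = (3 + 4·8 + 13)/6 = 48/6 = 8
te_Task 7 = (9 + 4·10 + 11)/6 = 60/6 = 10
te_Task 8 = (4 + 4·7 + 10)/6 = 42/6 = 7
te_Task 9 = (3 + 4·4 + 11)/6 = 30/6 = 5
te_Task 10 = (2 + 4·4 + 6)/6 = 24/6 = 4

Forward pass:
ES_Task 1 = 0; EF_Task 1 = 4
ES_Task 2 = 0; EF_Task 2 = 12
ES_Task 3 = max(EF_Task 1=4, EF_Task 2=12) = 12; EF_Task 3 = 12+7 = 19
ES_Task 4 = max(EF_Task 1=4, EF_Task 2=12) = 12; EF_Task 4 = 12+3 = 15
ES_Task 5 = max(EF_Task 1=4, EF_Task 2=12) = 12; EF_Task 5 = 12+8 = 20
ES_Task 6 = 4; EF_Task 6 = 4+8 = 12
ES_Task 7 = 12; EF_Task 7 = 12+10 = 22
ES_Task 8 = 12; EF_Task 8 = 12+7 = 19
ES_Task 9 = 12; EF_Task 9 = 12+5 = 17
ES_Task 10 = max(EF_Task 3=19, EF_Task 4=15, EF_Task 5=20, EF_Task 6=12, EF_Task 7=22, EF_Task 8=19, EF_Task 9=17) = 22; EF_Task 10 = 22+4 = 26
Expected project duration μ = 26 weeks. Critical path: Task 2 → Task 7 → Task 10.

Backward pass:
LF_Task 10 = 26; LS_Task 10 = 26−4 = 22
LF_Task 9 = LS_Task 10 = 22; LS_Task 9 = 22−5 = 17
LF_Task 8 = LS_Task 10 = 22; LS_Task 8 = 22−7 = 15
LF_Task 7 = LS_Task 10 = 22; LS_Task 7 = 22−10 = 12
LF_Task 6 = LS_Task 10 = 22; LS_Task 6 = 22−8 = 14
LF_Task 5 = LS_Task 10 = 22; LS_Task 5 = 22−8 = 14
LF_Task 4 = LS_Task 10 = 22; LS_Task 4 = 22−3 = 19
LF_Task 3 = LS_Task 10 = 22; LS_Task 3 = 22−7 = 15
LF_Task 2 = min(LS_Task 3=15, LS_Task 4=19, LS_Task 5=14, LS_Task 7=12, LS_Task 8=15, LS_Task 9=17) = 12; LS_Task 2 = 12−12 = 0
LF_Task 1 = min(LS_Task 3=15, LS_Task 4=19, LS_Task 5=14, LS_Task 6=14) = 14; LS_Task 1 = 14−4 = 10
Slack_Task 6 = LS_Task 6 − ES_Task 6 = 14 − 4 = 10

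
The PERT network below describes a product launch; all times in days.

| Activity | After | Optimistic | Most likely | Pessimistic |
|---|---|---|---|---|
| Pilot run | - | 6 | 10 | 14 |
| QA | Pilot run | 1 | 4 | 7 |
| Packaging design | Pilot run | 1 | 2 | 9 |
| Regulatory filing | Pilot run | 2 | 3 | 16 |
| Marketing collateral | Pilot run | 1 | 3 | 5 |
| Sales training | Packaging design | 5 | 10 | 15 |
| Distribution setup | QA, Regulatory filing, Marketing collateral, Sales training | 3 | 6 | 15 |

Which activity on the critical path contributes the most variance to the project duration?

te_Pilot run = (6 + 4·10 + 14)/6 = 60/6 = 10; σ²_Pilot run = ((14−6)/6)² = 1.778
te_QA = (1 + 4·4 + 7)/6 = 24/6 = 4; σ²_QA = ((7−1)/6)² = 1.000
te_Packaging design = (1 + 4·2 + 9)/6 = 18/6 = 3; σ²_Packaging design = ((9−1)/6)² = 1.778
te_Regulatory filing = (2 + 4·3 + 16)/6 = 30/6 = 5; σ²_Regulatory filing = ((16−2)/6)² = 5.444
te_Marketing collateral = (1 + 4·3 + 5)/6 = 18/6 = 3; σ²_Marketing collateral = ((5−1)/6)² = 0.444
te_Sales training = (5 + 4·10 + 15)/6 = 60/6 = 10; σ²_Sales training = ((15−5)/6)² = 2.778
te_Distribution setup = (3 + 4·6 + 15)/6 = 42/6 = 7; σ²_Distribution setup = ((15−3)/6)² = 4.000

Forward pass:
ES_Pilot run = 0; EF_Pilot run = 10
ES_QA = 10; EF_QA = 10+4 = 14
ES_Packaging design = 10; EF_Packaging design = 10+3 = 13
ES_Regulatory filing = 10; EF_Regulatory filing = 10+5 = 15
ES_Marketing collateral = 10; EF_Marketing collateral = 10+3 = 13
ES_Sales training = 13; EF_Sales training = 13+10 = 23
ES_Distribution setup = max(EF_QA=14, EF_Regulatory filing=15, EF_Marketing collateral=13, EF_Sales training=23) = 23; EF_Distribution setup = 23+7 = 30
Expected project duration μ = 30 days. Critical path: Pilot run → Packaging design → Sales training → Distribution setup.

Variances on critical path: σ²_Pilot run=1.778, σ²_Packaging design=1.778, σ²_Sales training=2.778, σ²_Distribution setup=4.000.
Largest is σ²_Distribution setup = 4.000.

Distribution setup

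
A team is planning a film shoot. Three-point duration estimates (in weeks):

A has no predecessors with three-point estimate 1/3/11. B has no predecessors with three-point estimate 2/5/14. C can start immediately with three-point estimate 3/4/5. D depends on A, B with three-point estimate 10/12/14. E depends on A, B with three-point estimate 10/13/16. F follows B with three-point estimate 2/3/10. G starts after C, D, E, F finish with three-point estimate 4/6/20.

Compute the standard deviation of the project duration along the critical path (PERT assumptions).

3.48 weeks

te_A = (1 + 4·3 + 11)/6 = 24/6 = 4; σ²_A = ((11−1)/6)² = 2.778
te_B = (2 + 4·5 + 14)/6 = 36/6 = 6; σ²_B = ((14−2)/6)² = 4.000
te_C = (3 + 4·4 + 5)/6 = 24/6 = 4; σ²_C = ((5−3)/6)² = 0.111
te_D = (10 + 4·12 + 14)/6 = 72/6 = 12; σ²_D = ((14−10)/6)² = 0.444
te_E = (10 + 4·13 + 16)/6 = 78/6 = 13; σ²_E = ((16−10)/6)² = 1.000
te_F = (2 + 4·3 + 10)/6 = 24/6 = 4; σ²_F = ((10−2)/6)² = 1.778
te_G = (4 + 4·6 + 20)/6 = 48/6 = 8; σ²_G = ((20−4)/6)² = 7.111

Forward pass:
ES_A = 0; EF_A = 4
ES_B = 0; EF_B = 6
ES_C = 0; EF_C = 4
ES_D = max(EF_A=4, EF_B=6) = 6; EF_D = 6+12 = 18
ES_E = max(EF_A=4, EF_B=6) = 6; EF_E = 6+13 = 19
ES_F = 6; EF_F = 6+4 = 10
ES_G = max(EF_C=4, EF_D=18, EF_E=19, EF_F=10) = 19; EF_G = 19+8 = 27
Expected project duration μ = 27 weeks. Critical path: B → E → G.

Variance along critical path = 4.000 + 1.000 + 7.111 = 12.111
σ = √12.111 = 3.480 weeks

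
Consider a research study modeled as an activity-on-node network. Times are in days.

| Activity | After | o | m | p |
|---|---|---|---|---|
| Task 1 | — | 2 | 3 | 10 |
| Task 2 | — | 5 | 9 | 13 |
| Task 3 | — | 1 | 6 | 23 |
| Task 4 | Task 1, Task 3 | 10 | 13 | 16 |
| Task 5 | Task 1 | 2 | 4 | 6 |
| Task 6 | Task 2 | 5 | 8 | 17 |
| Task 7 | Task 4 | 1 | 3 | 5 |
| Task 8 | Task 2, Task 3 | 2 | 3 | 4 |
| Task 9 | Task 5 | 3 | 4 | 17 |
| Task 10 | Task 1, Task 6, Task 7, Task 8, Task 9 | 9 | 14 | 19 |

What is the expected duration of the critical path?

te_Task 1 = (2 + 4·3 + 10)/6 = 24/6 = 4
te_Task 2 = (5 + 4·9 + 13)/6 = 54/6 = 9
te_Task 3 = (1 + 4·6 + 23)/6 = 48/6 = 8
te_Task 4 = (10 + 4·13 + 16)/6 = 78/6 = 13
te_Task 5 = (2 + 4·4 + 6)/6 = 24/6 = 4
te_Task 6 = (5 + 4·8 + 17)/6 = 54/6 = 9
te_Task 7 = (1 + 4·3 + 5)/6 = 18/6 = 3
te_Task 8 = (2 + 4·3 + 4)/6 = 18/6 = 3
te_Task 9 = (3 + 4·4 + 17)/6 = 36/6 = 6
te_Task 10 = (9 + 4·14 + 19)/6 = 84/6 = 14

Forward pass:
ES_Task 1 = 0; EF_Task 1 = 4
ES_Task 2 = 0; EF_Task 2 = 9
ES_Task 3 = 0; EF_Task 3 = 8
ES_Task 4 = max(EF_Task 1=4, EF_Task 3=8) = 8; EF_Task 4 = 8+13 = 21
ES_Task 5 = 4; EF_Task 5 = 4+4 = 8
ES_Task 6 = 9; EF_Task 6 = 9+9 = 18
ES_Task 7 = 21; EF_Task 7 = 21+3 = 24
ES_Task 8 = max(EF_Task 2=9, EF_Task 3=8) = 9; EF_Task 8 = 9+3 = 12
ES_Task 9 = 8; EF_Task 9 = 8+6 = 14
ES_Task 10 = max(EF_Task 1=4, EF_Task 6=18, EF_Task 7=24, EF_Task 8=12, EF_Task 9=14) = 24; EF_Task 10 = 24+14 = 38
Expected project duration μ = 38 days. Critical path: Task 3 → Task 4 → Task 7 → Task 10.

38 days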